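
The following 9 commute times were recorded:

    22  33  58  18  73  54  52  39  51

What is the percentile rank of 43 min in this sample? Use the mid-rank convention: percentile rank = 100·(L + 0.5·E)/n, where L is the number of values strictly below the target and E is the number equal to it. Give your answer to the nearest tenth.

Sorted: 18, 22, 33, 39, 51, 52, 54, 58, 73.
Count below 43: L = 4; count equal: E = 0; n = 9.
Percentile rank = 100·(4 + 0.5·0)/9 = 100·4/9 = 44.44.

44.4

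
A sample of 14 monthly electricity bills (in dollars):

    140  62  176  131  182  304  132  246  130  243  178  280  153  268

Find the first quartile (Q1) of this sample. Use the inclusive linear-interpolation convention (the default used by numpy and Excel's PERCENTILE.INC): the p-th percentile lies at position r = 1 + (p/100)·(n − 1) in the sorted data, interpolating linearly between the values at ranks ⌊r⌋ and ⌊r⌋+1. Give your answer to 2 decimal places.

Sorted: 62, 130, 131, 132, 140, 153, 176, 178, 182, 243, 246, 268, 280, 304.
n = 14.
r = 1 + (25/100)·(14 − 1) = 1 + 3.25 = 4.25.
Rank 4 is 132 and rank 5 is 140.
Interpolate: 132 + 0.25·(140 − 132) = 132 + 0.25·8 = 134.

134.00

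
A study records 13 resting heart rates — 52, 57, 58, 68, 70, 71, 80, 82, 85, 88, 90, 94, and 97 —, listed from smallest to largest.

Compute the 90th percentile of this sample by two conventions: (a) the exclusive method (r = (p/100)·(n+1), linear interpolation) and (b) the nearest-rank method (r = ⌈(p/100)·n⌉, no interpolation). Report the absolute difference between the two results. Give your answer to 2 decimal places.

n = 13.
(a) r = 12.6; between ranks 12 (94) and 13 (97): 95.8.
(b) the nearest-rank method: rank 12 → 94.
|95.8 − 94| = 1.8.

1.80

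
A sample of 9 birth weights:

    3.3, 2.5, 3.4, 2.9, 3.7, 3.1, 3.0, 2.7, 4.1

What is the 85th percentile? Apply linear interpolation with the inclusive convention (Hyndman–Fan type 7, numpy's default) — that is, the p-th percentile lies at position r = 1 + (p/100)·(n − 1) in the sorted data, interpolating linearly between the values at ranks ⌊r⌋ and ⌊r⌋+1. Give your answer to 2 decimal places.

3.64

Sorted: 2.5, 2.7, 2.9, 3.0, 3.1, 3.3, 3.4, 3.7, 4.1.
n = 9.
r = 1 + (85/100)·(9 − 1) = 1 + 6.8 = 7.8.
Rank 7 is 3.4 and rank 8 is 3.7.
Interpolate: 3.4 + 0.8·(3.7 − 3.4) = 3.4 + 0.8·0.3 = 3.64.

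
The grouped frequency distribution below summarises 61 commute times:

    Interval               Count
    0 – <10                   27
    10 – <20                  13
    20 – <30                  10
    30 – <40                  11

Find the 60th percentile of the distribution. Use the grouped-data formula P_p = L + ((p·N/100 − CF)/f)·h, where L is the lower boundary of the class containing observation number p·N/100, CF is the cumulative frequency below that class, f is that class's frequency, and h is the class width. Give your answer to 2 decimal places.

17.38

N = 61; target position k = 60/100 · 61 = 36.6.
Cumulative frequencies: 27, 40, 50, 61.
Observation 36.6 falls in the class 10 – <20.
L = 10, CF = 27, f = 13, h = 10.
P60 = 10 + ((36.6 − 27)/13)·10 = 10 + 7.38462 = 17.3846.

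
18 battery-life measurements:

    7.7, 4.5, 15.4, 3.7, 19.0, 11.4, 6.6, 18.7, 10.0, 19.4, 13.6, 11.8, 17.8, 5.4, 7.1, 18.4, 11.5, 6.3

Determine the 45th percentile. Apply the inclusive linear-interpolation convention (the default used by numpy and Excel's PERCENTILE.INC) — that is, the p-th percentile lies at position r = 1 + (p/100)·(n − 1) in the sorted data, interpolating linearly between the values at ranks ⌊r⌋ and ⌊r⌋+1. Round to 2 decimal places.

10.91

Sorted: 3.7, 4.5, 5.4, 6.3, 6.6, 7.1, 7.7, 10.0, 11.4, 11.5, 11.8, 13.6, 15.4, 17.8, 18.4, 18.7, 19.0, 19.4.
n = 18.
r = 1 + (45/100)·(18 − 1) = 1 + 7.65 = 8.65.
Rank 8 is 10.0 and rank 9 is 11.4.
Interpolate: 10.0 + 0.65·(11.4 − 10.0) = 10.0 + 0.65·1.4 = 10.91.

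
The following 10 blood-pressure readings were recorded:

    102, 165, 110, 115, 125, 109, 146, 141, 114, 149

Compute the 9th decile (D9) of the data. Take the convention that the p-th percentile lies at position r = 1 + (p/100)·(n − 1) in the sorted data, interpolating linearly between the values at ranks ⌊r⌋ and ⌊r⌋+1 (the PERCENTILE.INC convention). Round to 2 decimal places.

150.60

Sorted: 102, 109, 110, 114, 115, 125, 141, 146, 149, 165.
n = 10.
r = 1 + (90/100)·(10 − 1) = 1 + 8.1 = 9.1.
Rank 9 is 149 and rank 10 is 165.
Interpolate: 149 + 0.1·(165 − 149) = 149 + 0.1·16 = 150.6.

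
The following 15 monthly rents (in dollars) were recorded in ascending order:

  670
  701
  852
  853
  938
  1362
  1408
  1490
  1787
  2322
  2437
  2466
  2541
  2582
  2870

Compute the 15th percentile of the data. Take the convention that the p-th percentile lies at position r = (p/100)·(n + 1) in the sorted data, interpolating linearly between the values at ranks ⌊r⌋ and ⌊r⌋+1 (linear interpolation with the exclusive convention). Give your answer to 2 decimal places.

n = 15.
r = (15/100)·(15 + 1) = 2.4.
Rank 2 is 701 and rank 3 is 852.
Interpolate: 701 + 0.4·(852 − 701) = 701 + 0.4·151 = 761.4.

761.40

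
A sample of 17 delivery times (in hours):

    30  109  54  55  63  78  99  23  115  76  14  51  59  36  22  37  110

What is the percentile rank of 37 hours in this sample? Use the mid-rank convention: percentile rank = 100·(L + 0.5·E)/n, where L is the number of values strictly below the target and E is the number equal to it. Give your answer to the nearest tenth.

32.4

Sorted: 14, 22, 23, 30, 36, 37, 51, 54, 55, 59, 63, 76, 78, 99, 109, 110, 115.
Count below 37: L = 5; count equal: E = 1; n = 17.
Percentile rank = 100·(5 + 0.5·1)/17 = 100·5.5/17 = 32.35.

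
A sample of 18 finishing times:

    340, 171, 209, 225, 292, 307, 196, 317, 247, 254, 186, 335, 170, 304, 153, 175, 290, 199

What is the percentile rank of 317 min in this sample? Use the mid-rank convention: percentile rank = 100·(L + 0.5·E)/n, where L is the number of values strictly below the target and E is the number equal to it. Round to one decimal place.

Sorted: 153, 170, 171, 175, 186, 196, 199, 209, 225, 247, 254, 290, 292, 304, 307, 317, 335, 340.
Count below 317: L = 15; count equal: E = 1; n = 18.
Percentile rank = 100·(15 + 0.5·1)/18 = 100·15.5/18 = 86.11.

86.1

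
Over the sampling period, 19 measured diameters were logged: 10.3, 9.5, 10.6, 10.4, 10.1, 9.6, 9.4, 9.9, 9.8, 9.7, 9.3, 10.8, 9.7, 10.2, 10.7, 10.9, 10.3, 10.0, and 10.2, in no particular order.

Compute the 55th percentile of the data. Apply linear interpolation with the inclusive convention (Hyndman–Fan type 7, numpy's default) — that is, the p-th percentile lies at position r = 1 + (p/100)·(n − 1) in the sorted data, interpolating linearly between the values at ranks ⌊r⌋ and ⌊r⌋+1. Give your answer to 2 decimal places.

10.19

Sorted: 9.3, 9.4, 9.5, 9.6, 9.7, 9.7, 9.8, 9.9, 10.0, 10.1, 10.2, 10.2, 10.3, 10.3, 10.4, 10.6, 10.7, 10.8, 10.9.
n = 19.
r = 1 + (55/100)·(19 − 1) = 1 + 9.9 = 10.9.
Rank 10 is 10.1 and rank 11 is 10.2.
Interpolate: 10.1 + 0.9·(10.2 − 10.1) = 10.1 + 0.9·0.1 = 10.19.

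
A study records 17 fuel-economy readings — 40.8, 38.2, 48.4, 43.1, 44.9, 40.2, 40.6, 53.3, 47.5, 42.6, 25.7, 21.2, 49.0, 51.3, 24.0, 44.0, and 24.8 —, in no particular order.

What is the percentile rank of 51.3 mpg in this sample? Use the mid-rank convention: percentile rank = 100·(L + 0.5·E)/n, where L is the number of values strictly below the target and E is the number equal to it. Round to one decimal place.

91.2

Sorted: 21.2, 24.0, 24.8, 25.7, 38.2, 40.2, 40.6, 40.8, 42.6, 43.1, 44.0, 44.9, 47.5, 48.4, 49.0, 51.3, 53.3.
Count below 51.3: L = 15; count equal: E = 1; n = 17.
Percentile rank = 100·(15 + 0.5·1)/17 = 100·15.5/17 = 91.18.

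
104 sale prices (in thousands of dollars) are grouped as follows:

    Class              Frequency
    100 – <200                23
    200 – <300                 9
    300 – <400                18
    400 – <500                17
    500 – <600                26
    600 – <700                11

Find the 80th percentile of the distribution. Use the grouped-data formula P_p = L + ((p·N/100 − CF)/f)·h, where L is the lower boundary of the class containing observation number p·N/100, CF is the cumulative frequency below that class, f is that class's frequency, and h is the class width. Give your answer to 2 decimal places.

562.31

N = 104; target position k = 80/100 · 104 = 83.2.
Cumulative frequencies: 23, 32, 50, 67, 93, 104.
Observation 83.2 falls in the class 500 – <600.
L = 500, CF = 67, f = 26, h = 100.
P80 = 500 + ((83.2 − 67)/26)·100 = 500 + 62.3077 = 562.308.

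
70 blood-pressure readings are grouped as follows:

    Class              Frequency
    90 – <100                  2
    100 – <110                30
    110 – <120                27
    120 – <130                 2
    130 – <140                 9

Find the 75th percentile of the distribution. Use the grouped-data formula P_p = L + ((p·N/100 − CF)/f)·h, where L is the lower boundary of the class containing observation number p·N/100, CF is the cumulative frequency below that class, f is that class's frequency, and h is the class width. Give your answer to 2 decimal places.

117.59

N = 70; target position k = 75/100 · 70 = 52.5.
Cumulative frequencies: 2, 32, 59, 61, 70.
Observation 52.5 falls in the class 110 – <120.
L = 110, CF = 32, f = 27, h = 10.
P75 = 110 + ((52.5 − 32)/27)·10 = 110 + 7.59259 = 117.593.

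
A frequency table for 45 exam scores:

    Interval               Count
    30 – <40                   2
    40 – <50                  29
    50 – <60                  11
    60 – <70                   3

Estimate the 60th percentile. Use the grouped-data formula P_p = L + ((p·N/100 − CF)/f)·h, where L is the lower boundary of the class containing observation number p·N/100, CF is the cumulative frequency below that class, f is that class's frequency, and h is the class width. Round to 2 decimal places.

48.62

N = 45; target position k = 60/100 · 45 = 27.
Cumulative frequencies: 2, 31, 42, 45.
Observation 27 falls in the class 40 – <50.
L = 40, CF = 2, f = 29, h = 10.
P60 = 40 + ((27 − 2)/29)·10 = 40 + 8.62069 = 48.6207.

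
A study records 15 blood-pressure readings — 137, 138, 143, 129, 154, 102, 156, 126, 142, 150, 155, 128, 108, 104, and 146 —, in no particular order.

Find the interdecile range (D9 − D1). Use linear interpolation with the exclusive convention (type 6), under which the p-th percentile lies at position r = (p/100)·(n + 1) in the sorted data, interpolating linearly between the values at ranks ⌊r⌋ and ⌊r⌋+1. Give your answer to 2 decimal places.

52.20

Sorted: 102, 104, 108, 126, 128, 129, 137, 138, 142, 143, 146, 150, 154, 155, 156.
n = 15.
P10: r = 1.6; ranks 1–2 are 102, 104; interpolating gives 103.2.
P90: r = 14.4; ranks 14–15 are 155, 156; interpolating gives 155.4.
Difference: 155.4 − 103.2 = 52.2.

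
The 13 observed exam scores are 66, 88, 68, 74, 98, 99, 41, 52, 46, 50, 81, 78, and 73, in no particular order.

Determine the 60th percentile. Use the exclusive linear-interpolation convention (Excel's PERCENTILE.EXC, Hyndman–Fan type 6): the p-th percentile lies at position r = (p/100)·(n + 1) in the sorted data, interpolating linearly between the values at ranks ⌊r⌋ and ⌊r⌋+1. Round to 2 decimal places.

75.60

Sorted: 41, 46, 50, 52, 66, 68, 73, 74, 78, 81, 88, 98, 99.
n = 13.
r = (60/100)·(13 + 1) = 8.4.
Rank 8 is 74 and rank 9 is 78.
Interpolate: 74 + 0.4·(78 − 74) = 74 + 0.4·4 = 75.6.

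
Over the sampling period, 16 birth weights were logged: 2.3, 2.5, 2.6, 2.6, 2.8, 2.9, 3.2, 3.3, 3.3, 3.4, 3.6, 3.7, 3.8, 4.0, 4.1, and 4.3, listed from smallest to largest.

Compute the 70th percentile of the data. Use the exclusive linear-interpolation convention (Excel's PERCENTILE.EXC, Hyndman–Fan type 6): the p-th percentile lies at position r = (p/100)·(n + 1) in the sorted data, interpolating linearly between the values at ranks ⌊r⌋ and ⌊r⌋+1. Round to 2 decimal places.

3.69

n = 16.
r = (70/100)·(16 + 1) = 11.9.
Rank 11 is 3.6 and rank 12 is 3.7.
Interpolate: 3.6 + 0.9·(3.7 − 3.6) = 3.6 + 0.9·0.1 = 3.69.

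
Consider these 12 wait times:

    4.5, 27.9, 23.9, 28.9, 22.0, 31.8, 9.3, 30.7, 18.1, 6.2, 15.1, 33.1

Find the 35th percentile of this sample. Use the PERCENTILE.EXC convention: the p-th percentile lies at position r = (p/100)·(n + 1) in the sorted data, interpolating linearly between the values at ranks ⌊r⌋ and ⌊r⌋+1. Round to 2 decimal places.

Sorted: 4.5, 6.2, 9.3, 15.1, 18.1, 22.0, 23.9, 27.9, 28.9, 30.7, 31.8, 33.1.
n = 12.
r = (35/100)·(12 + 1) = 4.55.
Rank 4 is 15.1 and rank 5 is 18.1.
Interpolate: 15.1 + 0.55·(18.1 − 15.1) = 15.1 + 0.55·3 = 16.75.

16.75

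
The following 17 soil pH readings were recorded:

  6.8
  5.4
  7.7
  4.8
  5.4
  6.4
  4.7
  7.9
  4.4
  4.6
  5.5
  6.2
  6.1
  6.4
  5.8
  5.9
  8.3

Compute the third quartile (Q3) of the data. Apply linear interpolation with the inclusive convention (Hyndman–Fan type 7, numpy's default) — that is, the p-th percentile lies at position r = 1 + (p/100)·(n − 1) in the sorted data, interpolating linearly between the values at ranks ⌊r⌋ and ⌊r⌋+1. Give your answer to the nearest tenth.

Sorted: 4.4, 4.6, 4.7, 4.8, 5.4, 5.4, 5.5, 5.8, 5.9, 6.1, 6.2, 6.4, 6.4, 6.8, 7.7, 7.9, 8.3.
n = 17.
r = 1 + (75/100)·(17 − 1) = 1 + 12 = 13.
r is an integer, so P75 is the value at rank 13: 6.4.

6.4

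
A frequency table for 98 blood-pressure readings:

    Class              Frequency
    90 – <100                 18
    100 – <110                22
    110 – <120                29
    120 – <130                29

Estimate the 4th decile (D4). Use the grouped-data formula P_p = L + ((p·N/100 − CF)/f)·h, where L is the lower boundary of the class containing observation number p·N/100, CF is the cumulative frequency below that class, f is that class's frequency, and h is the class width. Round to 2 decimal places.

N = 98; target position k = 40/100 · 98 = 39.2.
Cumulative frequencies: 18, 40, 69, 98.
Observation 39.2 falls in the class 100 – <110.
L = 100, CF = 18, f = 22, h = 10.
P40 = 100 + ((39.2 − 18)/22)·10 = 100 + 9.63636 = 109.636.

109.64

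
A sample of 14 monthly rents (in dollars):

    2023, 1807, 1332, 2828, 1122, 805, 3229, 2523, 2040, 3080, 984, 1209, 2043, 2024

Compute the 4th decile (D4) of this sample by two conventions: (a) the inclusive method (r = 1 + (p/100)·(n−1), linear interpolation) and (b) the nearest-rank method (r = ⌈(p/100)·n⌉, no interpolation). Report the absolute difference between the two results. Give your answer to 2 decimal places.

43.20

Sorted: 805, 984, 1122, 1209, 1332, 1807, 2023, 2024, 2040, 2043, 2523, 2828, 3080, 3229.
n = 14.
(a) r = 6.2; between ranks 6 (1807) and 7 (2023): 1850.2.
(b) the nearest-rank method: rank 6 → 1807.
|1850.2 − 1807| = 43.2.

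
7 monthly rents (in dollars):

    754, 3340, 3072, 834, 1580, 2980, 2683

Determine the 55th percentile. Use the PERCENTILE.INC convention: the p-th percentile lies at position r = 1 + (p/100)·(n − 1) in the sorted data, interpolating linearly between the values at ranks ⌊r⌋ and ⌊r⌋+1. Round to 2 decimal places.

2772.10

Sorted: 754, 834, 1580, 2683, 2980, 3072, 3340.
n = 7.
r = 1 + (55/100)·(7 − 1) = 1 + 3.3 = 4.3.
Rank 4 is 2683 and rank 5 is 2980.
Interpolate: 2683 + 0.3·(2980 − 2683) = 2683 + 0.3·297 = 2772.1.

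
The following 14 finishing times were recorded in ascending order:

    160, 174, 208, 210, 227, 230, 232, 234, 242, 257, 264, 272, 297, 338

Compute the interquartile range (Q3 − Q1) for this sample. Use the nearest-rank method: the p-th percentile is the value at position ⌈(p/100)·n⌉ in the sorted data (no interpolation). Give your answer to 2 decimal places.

54.00

n = 14.
P25: rank ⌈25/100·14⌉ = 4 → 210.
P75: rank ⌈75/100·14⌉ = 11 → 264.
Difference: 264 − 210 = 54.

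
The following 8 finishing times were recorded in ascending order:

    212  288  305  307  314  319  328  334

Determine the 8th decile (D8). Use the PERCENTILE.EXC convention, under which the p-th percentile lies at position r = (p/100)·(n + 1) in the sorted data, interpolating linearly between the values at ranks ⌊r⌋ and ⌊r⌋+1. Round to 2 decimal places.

n = 8.
r = (80/100)·(8 + 1) = 7.2.
Rank 7 is 328 and rank 8 is 334.
Interpolate: 328 + 0.2·(334 − 328) = 328 + 0.2·6 = 329.2.

329.20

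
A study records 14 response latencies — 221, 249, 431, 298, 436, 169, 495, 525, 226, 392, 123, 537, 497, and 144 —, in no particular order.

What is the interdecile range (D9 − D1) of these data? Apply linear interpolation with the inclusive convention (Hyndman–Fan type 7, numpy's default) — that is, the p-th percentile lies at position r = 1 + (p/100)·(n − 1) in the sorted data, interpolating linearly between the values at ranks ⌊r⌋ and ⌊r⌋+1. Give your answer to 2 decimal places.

Sorted: 123, 144, 169, 221, 226, 249, 298, 392, 431, 436, 495, 497, 525, 537.
n = 14.
P10: r = 2.3; ranks 2–3 are 144, 169; interpolating gives 151.5.
P90: r = 12.7; ranks 12–13 are 497, 525; interpolating gives 516.6.
Difference: 516.6 − 151.5 = 365.1.

365.10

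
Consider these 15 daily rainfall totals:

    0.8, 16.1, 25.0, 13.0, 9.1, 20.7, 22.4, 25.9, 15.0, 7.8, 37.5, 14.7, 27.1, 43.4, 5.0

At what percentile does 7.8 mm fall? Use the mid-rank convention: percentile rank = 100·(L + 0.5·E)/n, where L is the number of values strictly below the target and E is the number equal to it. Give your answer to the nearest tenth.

Sorted: 0.8, 5.0, 7.8, 9.1, 13.0, 14.7, 15.0, 16.1, 20.7, 22.4, 25.0, 25.9, 27.1, 37.5, 43.4.
Count below 7.8: L = 2; count equal: E = 1; n = 15.
Percentile rank = 100·(2 + 0.5·1)/15 = 100·2.5/15 = 16.67.

16.7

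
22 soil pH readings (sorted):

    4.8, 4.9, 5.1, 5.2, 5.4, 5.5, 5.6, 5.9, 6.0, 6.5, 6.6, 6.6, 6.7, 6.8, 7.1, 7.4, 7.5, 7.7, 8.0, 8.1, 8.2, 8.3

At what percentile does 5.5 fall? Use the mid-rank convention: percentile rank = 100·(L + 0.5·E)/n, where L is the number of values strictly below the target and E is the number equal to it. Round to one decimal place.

Count below 5.5: L = 5; count equal: E = 1; n = 22.
Percentile rank = 100·(5 + 0.5·1)/22 = 100·5.5/22 = 25.

25.0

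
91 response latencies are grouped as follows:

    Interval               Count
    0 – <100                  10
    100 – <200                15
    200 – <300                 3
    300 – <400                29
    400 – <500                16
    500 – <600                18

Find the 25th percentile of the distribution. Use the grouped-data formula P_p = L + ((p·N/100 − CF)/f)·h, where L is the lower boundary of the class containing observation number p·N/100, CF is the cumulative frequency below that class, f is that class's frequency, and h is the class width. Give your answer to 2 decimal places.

185.00

N = 91; target position k = 25/100 · 91 = 22.75.
Cumulative frequencies: 10, 25, 28, 57, 73, 91.
Observation 22.75 falls in the class 100 – <200.
L = 100, CF = 10, f = 15, h = 100.
P25 = 100 + ((22.75 − 10)/15)·100 = 100 + 85 = 185.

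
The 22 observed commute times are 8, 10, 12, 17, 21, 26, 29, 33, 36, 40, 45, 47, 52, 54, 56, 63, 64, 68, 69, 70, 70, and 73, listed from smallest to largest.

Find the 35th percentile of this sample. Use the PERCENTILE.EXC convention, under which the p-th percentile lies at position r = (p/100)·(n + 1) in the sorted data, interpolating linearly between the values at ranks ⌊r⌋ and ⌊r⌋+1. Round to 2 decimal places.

33.15

n = 22.
r = (35/100)·(22 + 1) = 8.05.
Rank 8 is 33 and rank 9 is 36.
Interpolate: 33 + 0.05·(36 − 33) = 33 + 0.05·3 = 33.15.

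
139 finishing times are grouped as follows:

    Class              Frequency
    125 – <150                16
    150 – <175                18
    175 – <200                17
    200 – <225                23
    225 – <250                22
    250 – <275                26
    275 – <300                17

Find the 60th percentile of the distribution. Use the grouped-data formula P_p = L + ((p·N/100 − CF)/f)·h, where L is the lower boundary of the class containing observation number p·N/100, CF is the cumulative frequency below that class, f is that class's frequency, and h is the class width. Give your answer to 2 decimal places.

235.68

N = 139; target position k = 60/100 · 139 = 83.4.
Cumulative frequencies: 16, 34, 51, 74, 96, 122, 139.
Observation 83.4 falls in the class 225 – <250.
L = 225, CF = 74, f = 22, h = 25.
P60 = 225 + ((83.4 − 74)/22)·25 = 225 + 10.6818 = 235.682.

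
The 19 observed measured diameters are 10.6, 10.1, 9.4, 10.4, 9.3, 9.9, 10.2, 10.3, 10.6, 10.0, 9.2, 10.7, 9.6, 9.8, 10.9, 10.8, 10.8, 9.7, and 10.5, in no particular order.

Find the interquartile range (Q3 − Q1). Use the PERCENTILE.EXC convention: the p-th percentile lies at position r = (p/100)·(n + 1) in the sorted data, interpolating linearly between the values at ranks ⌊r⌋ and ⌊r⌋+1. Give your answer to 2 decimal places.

0.90

Sorted: 9.2, 9.3, 9.4, 9.6, 9.7, 9.8, 9.9, 10.0, 10.1, 10.2, 10.3, 10.4, 10.5, 10.6, 10.6, 10.7, 10.8, 10.8, 10.9.
n = 19.
P25: r = 5 (integer) → 9.7.
P75: r = 15 (integer) → 10.6.
Difference: 10.6 − 9.7 = 0.9.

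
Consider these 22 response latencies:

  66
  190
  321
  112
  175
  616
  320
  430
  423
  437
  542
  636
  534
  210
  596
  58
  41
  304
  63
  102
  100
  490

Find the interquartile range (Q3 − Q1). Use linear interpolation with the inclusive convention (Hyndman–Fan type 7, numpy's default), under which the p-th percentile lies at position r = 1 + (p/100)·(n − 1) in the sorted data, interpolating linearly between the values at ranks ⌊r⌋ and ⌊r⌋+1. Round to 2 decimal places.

Sorted: 41, 58, 63, 66, 100, 102, 112, 175, 190, 210, 304, 320, 321, 423, 430, 437, 490, 534, 542, 596, 616, 636.
n = 22.
P25: r = 6.25; ranks 6–7 are 102, 112; interpolating gives 104.5.
P75: r = 16.75; ranks 16–17 are 437, 490; interpolating gives 476.75.
Difference: 476.75 − 104.5 = 372.25.

372.25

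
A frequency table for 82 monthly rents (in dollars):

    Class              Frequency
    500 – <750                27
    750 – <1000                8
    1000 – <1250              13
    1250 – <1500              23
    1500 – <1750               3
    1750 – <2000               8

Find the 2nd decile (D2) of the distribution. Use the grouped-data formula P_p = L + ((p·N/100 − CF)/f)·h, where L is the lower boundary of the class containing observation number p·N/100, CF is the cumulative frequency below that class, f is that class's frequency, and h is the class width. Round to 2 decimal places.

651.85

N = 82; target position k = 20/100 · 82 = 16.4.
Cumulative frequencies: 27, 35, 48, 71, 74, 82.
Observation 16.4 falls in the class 500 – <750.
L = 500, CF = 0, f = 27, h = 250.
P20 = 500 + ((16.4 − 0)/27)·250 = 500 + 151.852 = 651.852.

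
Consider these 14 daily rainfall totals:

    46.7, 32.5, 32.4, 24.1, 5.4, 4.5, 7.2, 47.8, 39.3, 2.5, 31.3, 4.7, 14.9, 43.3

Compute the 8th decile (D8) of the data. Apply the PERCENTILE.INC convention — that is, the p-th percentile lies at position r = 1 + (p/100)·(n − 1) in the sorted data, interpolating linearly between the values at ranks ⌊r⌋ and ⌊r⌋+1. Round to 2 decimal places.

40.90

Sorted: 2.5, 4.5, 4.7, 5.4, 7.2, 14.9, 24.1, 31.3, 32.4, 32.5, 39.3, 43.3, 46.7, 47.8.
n = 14.
r = 1 + (80/100)·(14 − 1) = 1 + 10.4 = 11.4.
Rank 11 is 39.3 and rank 12 is 43.3.
Interpolate: 39.3 + 0.4·(43.3 − 39.3) = 39.3 + 0.4·4 = 40.9.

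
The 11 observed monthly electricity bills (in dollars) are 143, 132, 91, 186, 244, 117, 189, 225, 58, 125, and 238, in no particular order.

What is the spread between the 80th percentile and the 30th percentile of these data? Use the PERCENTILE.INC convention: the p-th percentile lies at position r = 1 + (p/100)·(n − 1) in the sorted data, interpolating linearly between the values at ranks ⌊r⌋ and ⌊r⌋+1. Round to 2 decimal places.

100.00

Sorted: 58, 91, 117, 125, 132, 143, 186, 189, 225, 238, 244.
n = 11.
P30: r = 4 (integer) → 125.
P80: r = 9 (integer) → 225.
Difference: 225 − 125 = 100.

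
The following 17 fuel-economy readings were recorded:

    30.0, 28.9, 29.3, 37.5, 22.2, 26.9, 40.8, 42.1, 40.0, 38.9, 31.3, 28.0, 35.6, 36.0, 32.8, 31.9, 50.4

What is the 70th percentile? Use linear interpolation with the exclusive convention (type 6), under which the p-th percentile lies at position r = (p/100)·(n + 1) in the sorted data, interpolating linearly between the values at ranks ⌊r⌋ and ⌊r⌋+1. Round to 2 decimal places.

38.34

Sorted: 22.2, 26.9, 28.0, 28.9, 29.3, 30.0, 31.3, 31.9, 32.8, 35.6, 36.0, 37.5, 38.9, 40.0, 40.8, 42.1, 50.4.
n = 17.
r = (70/100)·(17 + 1) = 12.6.
Rank 12 is 37.5 and rank 13 is 38.9.
Interpolate: 37.5 + 0.6·(38.9 − 37.5) = 37.5 + 0.6·1.4 = 38.34.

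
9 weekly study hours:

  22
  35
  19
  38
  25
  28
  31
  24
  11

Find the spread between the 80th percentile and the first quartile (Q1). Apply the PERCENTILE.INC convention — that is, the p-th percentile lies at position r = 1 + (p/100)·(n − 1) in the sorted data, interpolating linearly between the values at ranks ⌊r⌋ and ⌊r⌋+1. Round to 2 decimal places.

Sorted: 11, 19, 22, 24, 25, 28, 31, 35, 38.
n = 9.
P25: r = 3 (integer) → 22.
P80: r = 7.4; ranks 7–8 are 31, 35; interpolating gives 32.6.
Difference: 32.6 − 22 = 10.6.

10.60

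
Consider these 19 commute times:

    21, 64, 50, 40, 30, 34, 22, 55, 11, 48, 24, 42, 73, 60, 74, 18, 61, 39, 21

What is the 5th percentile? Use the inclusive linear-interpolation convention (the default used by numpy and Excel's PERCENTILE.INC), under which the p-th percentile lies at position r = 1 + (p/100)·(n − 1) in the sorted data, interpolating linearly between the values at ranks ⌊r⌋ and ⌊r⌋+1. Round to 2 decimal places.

17.30

Sorted: 11, 18, 21, 21, 22, 24, 30, 34, 39, 40, 42, 48, 50, 55, 60, 61, 64, 73, 74.
n = 19.
r = 1 + (5/100)·(19 − 1) = 1 + 0.9 = 1.9.
Rank 1 is 11 and rank 2 is 18.
Interpolate: 11 + 0.9·(18 − 11) = 11 + 0.9·7 = 17.3.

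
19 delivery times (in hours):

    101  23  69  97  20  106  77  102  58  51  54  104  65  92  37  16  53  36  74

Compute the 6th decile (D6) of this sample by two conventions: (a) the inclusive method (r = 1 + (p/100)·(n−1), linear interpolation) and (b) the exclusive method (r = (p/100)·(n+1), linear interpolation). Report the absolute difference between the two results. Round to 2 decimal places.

Sorted: 16, 20, 23, 36, 37, 51, 53, 54, 58, 65, 69, 74, 77, 92, 97, 101, 102, 104, 106.
n = 19.
(a) r = 11.8; between ranks 11 (69) and 12 (74): 73.
(b) r = 12 → value at rank 12 = 74.
|73 − 74| = 1.

1.00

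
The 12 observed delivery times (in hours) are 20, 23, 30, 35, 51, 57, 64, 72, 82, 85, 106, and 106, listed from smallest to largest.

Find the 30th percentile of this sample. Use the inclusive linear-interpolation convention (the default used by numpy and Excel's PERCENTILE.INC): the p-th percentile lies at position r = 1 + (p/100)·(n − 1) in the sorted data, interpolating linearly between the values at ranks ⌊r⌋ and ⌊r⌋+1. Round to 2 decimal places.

39.80

n = 12.
r = 1 + (30/100)·(12 − 1) = 1 + 3.3 = 4.3.
Rank 4 is 35 and rank 5 is 51.
Interpolate: 35 + 0.3·(51 − 35) = 35 + 0.3·16 = 39.8.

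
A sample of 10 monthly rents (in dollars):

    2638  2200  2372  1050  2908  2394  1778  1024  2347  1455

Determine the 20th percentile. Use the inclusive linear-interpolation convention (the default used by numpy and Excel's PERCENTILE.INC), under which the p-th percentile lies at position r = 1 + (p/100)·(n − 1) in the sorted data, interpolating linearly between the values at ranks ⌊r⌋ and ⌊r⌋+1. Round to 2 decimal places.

Sorted: 1024, 1050, 1455, 1778, 2200, 2347, 2372, 2394, 2638, 2908.
n = 10.
r = 1 + (20/100)·(10 − 1) = 1 + 1.8 = 2.8.
Rank 2 is 1050 and rank 3 is 1455.
Interpolate: 1050 + 0.8·(1455 − 1050) = 1050 + 0.8·405 = 1374.

1374.00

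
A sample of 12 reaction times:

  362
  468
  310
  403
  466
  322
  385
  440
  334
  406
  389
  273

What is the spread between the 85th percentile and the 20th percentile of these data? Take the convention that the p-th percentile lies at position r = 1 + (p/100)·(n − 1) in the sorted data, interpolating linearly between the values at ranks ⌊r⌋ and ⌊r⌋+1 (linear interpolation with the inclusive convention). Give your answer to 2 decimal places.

124.70

Sorted: 273, 310, 322, 334, 362, 385, 389, 403, 406, 440, 466, 468.
n = 12.
P20: r = 3.2; ranks 3–4 are 322, 334; interpolating gives 324.4.
P85: r = 10.35; ranks 10–11 are 440, 466; interpolating gives 449.1.
Difference: 449.1 − 324.4 = 124.7.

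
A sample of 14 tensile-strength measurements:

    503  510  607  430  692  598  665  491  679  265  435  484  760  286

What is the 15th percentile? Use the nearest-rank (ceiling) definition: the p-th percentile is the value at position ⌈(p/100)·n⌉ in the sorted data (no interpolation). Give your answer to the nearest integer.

Sorted: 265, 286, 430, 435, 484, 491, 503, 510, 598, 607, 665, 679, 692, 760.
n = 14.
Position = ⌈15/100 · 14⌉ = ⌈2.1⌉ = 3.
The value at rank 3 is 430.

430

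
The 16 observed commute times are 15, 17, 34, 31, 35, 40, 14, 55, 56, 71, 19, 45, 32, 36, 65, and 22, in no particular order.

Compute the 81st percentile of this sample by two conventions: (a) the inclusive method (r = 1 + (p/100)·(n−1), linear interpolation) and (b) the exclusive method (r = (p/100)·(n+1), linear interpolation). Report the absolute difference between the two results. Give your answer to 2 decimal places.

Sorted: 14, 15, 17, 19, 22, 31, 32, 34, 35, 36, 40, 45, 55, 56, 65, 71.
n = 16.
(a) r = 13.15; between ranks 13 (55) and 14 (56): 55.15.
(b) r = 13.77; between ranks 13 (55) and 14 (56): 55.77.
|55.15 − 55.77| = 0.62.

0.62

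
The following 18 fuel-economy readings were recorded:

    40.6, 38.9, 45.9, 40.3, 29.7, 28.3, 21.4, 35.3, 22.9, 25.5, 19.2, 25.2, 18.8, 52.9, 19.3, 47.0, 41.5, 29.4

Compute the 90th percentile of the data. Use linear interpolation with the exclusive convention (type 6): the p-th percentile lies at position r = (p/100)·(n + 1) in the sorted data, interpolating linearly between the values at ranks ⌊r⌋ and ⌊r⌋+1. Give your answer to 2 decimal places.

47.59

Sorted: 18.8, 19.2, 19.3, 21.4, 22.9, 25.2, 25.5, 28.3, 29.4, 29.7, 35.3, 38.9, 40.3, 40.6, 41.5, 45.9, 47.0, 52.9.
n = 18.
r = (90/100)·(18 + 1) = 17.1.
Rank 17 is 47.0 and rank 18 is 52.9.
Interpolate: 47.0 + 0.1·(52.9 − 47.0) = 47.0 + 0.1·5.9 = 47.59.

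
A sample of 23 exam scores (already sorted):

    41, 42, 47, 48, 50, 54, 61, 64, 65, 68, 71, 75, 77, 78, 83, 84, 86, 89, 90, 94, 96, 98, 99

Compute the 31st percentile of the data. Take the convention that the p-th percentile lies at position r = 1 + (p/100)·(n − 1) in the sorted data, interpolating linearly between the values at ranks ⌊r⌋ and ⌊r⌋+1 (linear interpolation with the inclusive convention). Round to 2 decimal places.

n = 23.
r = 1 + (31/100)·(23 − 1) = 1 + 6.82 = 7.82.
Rank 7 is 61 and rank 8 is 64.
Interpolate: 61 + 0.82·(64 − 61) = 61 + 0.82·3 = 63.46.

63.46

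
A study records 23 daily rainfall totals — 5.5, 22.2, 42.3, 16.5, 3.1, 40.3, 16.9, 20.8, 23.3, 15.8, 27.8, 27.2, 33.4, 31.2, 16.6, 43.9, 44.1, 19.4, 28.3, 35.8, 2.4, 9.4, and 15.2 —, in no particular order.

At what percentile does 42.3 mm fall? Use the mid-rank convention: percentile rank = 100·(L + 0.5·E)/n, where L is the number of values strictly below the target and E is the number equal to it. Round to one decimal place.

Sorted: 2.4, 3.1, 5.5, 9.4, 15.2, 15.8, 16.5, 16.6, 16.9, 19.4, 20.8, 22.2, 23.3, 27.2, 27.8, 28.3, 31.2, 33.4, 35.8, 40.3, 42.3, 43.9, 44.1.
Count below 42.3: L = 20; count equal: E = 1; n = 23.
Percentile rank = 100·(20 + 0.5·1)/23 = 100·20.5/23 = 89.13.

89.1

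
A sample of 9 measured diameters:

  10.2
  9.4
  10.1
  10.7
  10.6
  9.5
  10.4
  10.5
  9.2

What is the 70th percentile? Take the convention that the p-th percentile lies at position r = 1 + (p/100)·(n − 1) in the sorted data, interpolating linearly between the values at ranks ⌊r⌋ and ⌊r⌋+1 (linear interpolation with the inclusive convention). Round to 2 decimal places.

10.46

Sorted: 9.2, 9.4, 9.5, 10.1, 10.2, 10.4, 10.5, 10.6, 10.7.
n = 9.
r = 1 + (70/100)·(9 − 1) = 1 + 5.6 = 6.6.
Rank 6 is 10.4 and rank 7 is 10.5.
Interpolate: 10.4 + 0.6·(10.5 − 10.4) = 10.4 + 0.6·0.1 = 10.46.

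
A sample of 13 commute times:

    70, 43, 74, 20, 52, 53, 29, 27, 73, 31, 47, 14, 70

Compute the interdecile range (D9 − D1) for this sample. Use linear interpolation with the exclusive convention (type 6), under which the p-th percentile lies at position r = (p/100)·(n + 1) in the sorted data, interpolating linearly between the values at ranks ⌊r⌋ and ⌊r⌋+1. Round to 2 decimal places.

57.20

Sorted: 14, 20, 27, 29, 31, 43, 47, 52, 53, 70, 70, 73, 74.
n = 13.
P10: r = 1.4; ranks 1–2 are 14, 20; interpolating gives 16.4.
P90: r = 12.6; ranks 12–13 are 73, 74; interpolating gives 73.6.
Difference: 73.6 − 16.4 = 57.2.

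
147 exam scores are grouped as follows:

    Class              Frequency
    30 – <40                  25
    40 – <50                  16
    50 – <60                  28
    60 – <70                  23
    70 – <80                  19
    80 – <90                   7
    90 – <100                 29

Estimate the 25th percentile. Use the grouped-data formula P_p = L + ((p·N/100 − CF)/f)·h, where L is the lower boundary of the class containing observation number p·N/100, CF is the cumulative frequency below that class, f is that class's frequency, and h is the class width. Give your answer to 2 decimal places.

47.34

N = 147; target position k = 25/100 · 147 = 36.75.
Cumulative frequencies: 25, 41, 69, 92, 111, 118, 147.
Observation 36.75 falls in the class 40 – <50.
L = 40, CF = 25, f = 16, h = 10.
P25 = 40 + ((36.75 − 25)/16)·10 = 40 + 7.34375 = 47.3438.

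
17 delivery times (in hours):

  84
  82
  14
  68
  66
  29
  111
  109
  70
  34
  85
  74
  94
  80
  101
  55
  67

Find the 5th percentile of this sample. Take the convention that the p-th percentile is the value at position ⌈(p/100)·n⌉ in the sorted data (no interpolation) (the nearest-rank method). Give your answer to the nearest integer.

14

Sorted: 14, 29, 34, 55, 66, 67, 68, 70, 74, 80, 82, 84, 85, 94, 101, 109, 111.
n = 17.
Position = ⌈5/100 · 17⌉ = ⌈0.85⌉ = 1.
The value at rank 1 is 14.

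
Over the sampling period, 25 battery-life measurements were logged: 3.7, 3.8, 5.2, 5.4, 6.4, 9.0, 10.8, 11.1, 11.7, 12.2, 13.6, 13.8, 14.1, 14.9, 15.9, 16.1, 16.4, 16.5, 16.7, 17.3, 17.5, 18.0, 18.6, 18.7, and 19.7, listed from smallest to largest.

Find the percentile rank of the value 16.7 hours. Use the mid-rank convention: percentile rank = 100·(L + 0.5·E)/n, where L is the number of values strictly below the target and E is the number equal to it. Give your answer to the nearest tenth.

Count below 16.7: L = 18; count equal: E = 1; n = 25.
Percentile rank = 100·(18 + 0.5·1)/25 = 100·18.5/25 = 74.

74.0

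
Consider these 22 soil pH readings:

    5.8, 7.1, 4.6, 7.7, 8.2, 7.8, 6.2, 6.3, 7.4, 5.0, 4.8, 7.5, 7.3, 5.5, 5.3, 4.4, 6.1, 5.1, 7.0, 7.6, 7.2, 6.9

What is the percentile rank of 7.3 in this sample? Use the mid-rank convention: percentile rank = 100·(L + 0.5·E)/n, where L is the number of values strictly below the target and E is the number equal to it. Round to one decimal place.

Sorted: 4.4, 4.6, 4.8, 5.0, 5.1, 5.3, 5.5, 5.8, 6.1, 6.2, 6.3, 6.9, 7.0, 7.1, 7.2, 7.3, 7.4, 7.5, 7.6, 7.7, 7.8, 8.2.
Count below 7.3: L = 15; count equal: E = 1; n = 22.
Percentile rank = 100·(15 + 0.5·1)/22 = 100·15.5/22 = 70.45.

70.5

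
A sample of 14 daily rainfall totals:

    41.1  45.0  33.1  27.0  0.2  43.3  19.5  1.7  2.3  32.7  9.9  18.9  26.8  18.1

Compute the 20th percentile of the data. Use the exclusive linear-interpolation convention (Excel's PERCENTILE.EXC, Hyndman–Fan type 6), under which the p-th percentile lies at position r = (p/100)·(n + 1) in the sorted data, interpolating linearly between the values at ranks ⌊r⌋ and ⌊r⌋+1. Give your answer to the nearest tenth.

Sorted: 0.2, 1.7, 2.3, 9.9, 18.1, 18.9, 19.5, 26.8, 27.0, 32.7, 33.1, 41.1, 43.3, 45.0.
n = 14.
r = (20/100)·(14 + 1) = 3.
r is an integer, so P20 is the value at rank 3: 2.3.

2.3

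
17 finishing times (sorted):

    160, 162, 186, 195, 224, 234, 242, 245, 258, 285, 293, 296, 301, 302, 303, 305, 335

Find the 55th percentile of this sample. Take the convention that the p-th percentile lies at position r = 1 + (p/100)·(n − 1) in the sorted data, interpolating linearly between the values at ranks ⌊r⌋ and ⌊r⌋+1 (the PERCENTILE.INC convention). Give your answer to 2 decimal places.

279.60

n = 17.
r = 1 + (55/100)·(17 − 1) = 1 + 8.8 = 9.8.
Rank 9 is 258 and rank 10 is 285.
Interpolate: 258 + 0.8·(285 − 258) = 258 + 0.8·27 = 279.6.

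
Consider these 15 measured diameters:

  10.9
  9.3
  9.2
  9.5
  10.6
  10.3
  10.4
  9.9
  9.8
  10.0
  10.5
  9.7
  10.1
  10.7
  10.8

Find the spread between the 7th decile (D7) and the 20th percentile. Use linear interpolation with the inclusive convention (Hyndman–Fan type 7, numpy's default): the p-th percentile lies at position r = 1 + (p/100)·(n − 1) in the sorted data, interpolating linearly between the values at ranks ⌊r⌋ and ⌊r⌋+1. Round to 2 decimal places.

0.82

Sorted: 9.2, 9.3, 9.5, 9.7, 9.8, 9.9, 10.0, 10.1, 10.3, 10.4, 10.5, 10.6, 10.7, 10.8, 10.9.
n = 15.
P20: r = 3.8; ranks 3–4 are 9.5, 9.7; interpolating gives 9.66.
P70: r = 10.8; ranks 10–11 are 10.4, 10.5; interpolating gives 10.48.
Difference: 10.48 − 9.66 = 0.82.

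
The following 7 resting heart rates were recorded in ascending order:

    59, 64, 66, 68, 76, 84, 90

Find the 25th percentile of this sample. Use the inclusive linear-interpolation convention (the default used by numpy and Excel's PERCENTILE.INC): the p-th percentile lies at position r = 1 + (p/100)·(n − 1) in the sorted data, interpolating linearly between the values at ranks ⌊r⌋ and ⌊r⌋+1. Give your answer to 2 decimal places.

65.00

n = 7.
r = 1 + (25/100)·(7 − 1) = 1 + 1.5 = 2.5.
Rank 2 is 64 and rank 3 is 66.
Interpolate: 64 + 0.5·(66 − 64) = 64 + 0.5·2 = 65.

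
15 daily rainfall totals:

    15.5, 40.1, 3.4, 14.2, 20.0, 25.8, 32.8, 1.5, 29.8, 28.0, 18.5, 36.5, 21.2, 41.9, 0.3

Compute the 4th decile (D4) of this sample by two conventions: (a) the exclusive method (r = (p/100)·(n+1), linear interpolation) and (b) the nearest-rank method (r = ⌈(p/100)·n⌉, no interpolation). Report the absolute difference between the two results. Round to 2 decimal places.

0.60

Sorted: 0.3, 1.5, 3.4, 14.2, 15.5, 18.5, 20.0, 21.2, 25.8, 28.0, 29.8, 32.8, 36.5, 40.1, 41.9.
n = 15.
(a) r = 6.4; between ranks 6 (18.5) and 7 (20.0): 19.1.
(b) the nearest-rank method: rank 6 → 18.5.
|19.1 − 18.5| = 0.6.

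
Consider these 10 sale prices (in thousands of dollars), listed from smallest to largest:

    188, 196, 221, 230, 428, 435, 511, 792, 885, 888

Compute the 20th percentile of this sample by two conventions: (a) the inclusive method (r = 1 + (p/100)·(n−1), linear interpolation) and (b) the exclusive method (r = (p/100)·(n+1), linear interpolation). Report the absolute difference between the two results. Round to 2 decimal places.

n = 10.
(a) r = 2.8; between ranks 2 (196) and 3 (221): 216.
(b) r = 2.2; between ranks 2 (196) and 3 (221): 201.
|216 − 201| = 15.

15.00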